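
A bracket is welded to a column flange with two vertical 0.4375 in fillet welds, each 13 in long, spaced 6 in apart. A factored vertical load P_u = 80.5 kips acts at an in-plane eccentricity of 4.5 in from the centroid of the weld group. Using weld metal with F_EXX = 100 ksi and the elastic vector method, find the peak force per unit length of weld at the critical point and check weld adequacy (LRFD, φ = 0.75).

f_max ≈ 6.28 kip/in; adequate

Total weld length L_w = 26 in. Treat welds as unit-width lines.
Polar moment about centroid: J = 2[d³/12 + d(b/2)²] = 2[13³/12 + 13×3²] = 600.2 in³.
Direct shear f_v = P/L_w = 80.5 / 26 = 3.096 kip/in (vertical).
Torsion M = P·e = 80.5 × 4.5 = 362.25 kip·in.
Critical point at (x, y) = (3, 6.5) from centroid. f_tx = M·y/J = 3.923 kip/in; f_ty = M·x/J = 1.811 kip/in.
Resultant f_max = √[f_tx² + (f_v + f_ty)²] = √[3.923² + (3.096 + 1.811)²] = 6.283 kip/in.
Capacity per unit length: φr_n = 0.75 × 0.6 × 100 × (0.707 × 0.4375) = 13.92 kip/in.
6.283 ≤ 13.92 → adequate.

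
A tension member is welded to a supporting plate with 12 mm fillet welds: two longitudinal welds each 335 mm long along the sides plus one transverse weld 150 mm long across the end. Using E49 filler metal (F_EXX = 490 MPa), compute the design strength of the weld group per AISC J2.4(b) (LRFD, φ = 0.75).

t_e = 0.707 × 12 = 8.484 mm.
R_nwl = 0.6 × 490 × 8.484 × 670 × 10⁻³ = 1671 kN (longitudinal, 2 welds).
R_nwt = 0.6 × 490 × 8.484 × 150 × 10⁻³ = 374.1 kN (transverse, base value).
(i) R_nwl + R_nwt = 2045 kN; (ii) 0.85 R_nwl + 1.5 R_nwt = 1982 kN.
R_n = max = 2045 kN [governs: (i)]; φR_n = 1534 kN.

φR_n ≈ 1530 kN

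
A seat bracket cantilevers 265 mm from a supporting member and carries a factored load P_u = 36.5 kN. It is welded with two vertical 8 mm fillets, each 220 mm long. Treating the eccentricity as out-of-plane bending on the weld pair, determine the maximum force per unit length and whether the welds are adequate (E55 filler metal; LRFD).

E55XX → F_EXX = 550 MPa.
L_w = 2 × 220 = 440 mm; section modulus (unit throat) S = 2 × L²/6 = 16130 mm².
Direct shear f_v = P/L_w = 36.5×10³/440 = 82.95 N/mm.
Moment M = P × e = 36.5×10³ × 265 = 9672500 N·mm; bending f_b = M/S = 599.5 N/mm.
f_max = √(f_v² + f_b²) = √(82.95² + 599.5²) = 605.2 N/mm.
φr_n = 0.75 × 0.6 × 550 × (0.707 × 8) = 1400 N/mm → adequate.

f_max ≈ 605 N/mm; adequate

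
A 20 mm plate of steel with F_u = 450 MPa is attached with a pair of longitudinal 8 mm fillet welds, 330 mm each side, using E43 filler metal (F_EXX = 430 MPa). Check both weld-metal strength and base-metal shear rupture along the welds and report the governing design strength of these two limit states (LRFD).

φR_n ≈ 722 kN (weld metal governs)

t_e = 0.707 × 8 = 5.656 mm; L = 660 mm.
Weld metal: φR_n = 0.75 × 0.6 × 430 × 5.656 × 660 × 10⁻³ = 722.3 kN.
Base metal (shear rupture): φR_n = 0.75 × 0.6 × 450 × 20 × 660 × 10⁻³ = 2673 kN.
Governing: weld metal.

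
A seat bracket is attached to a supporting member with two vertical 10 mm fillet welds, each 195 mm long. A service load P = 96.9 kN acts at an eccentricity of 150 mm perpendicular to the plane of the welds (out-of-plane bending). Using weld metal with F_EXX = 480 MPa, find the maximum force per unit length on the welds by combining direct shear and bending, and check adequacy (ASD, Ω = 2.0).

f_max ≈ 1170 N/mm; NOT adequate

L_w = 2 × 195 = 390 mm; section modulus (unit throat) S = 2 × L²/6 = 12680 mm².
Direct shear f_v = P/L_w = 96.9×10³/390 = 248.5 N/mm.
Moment M = P × e = 96.9×10³ × 150 = 14535000 N·mm; bending f_b = M/S = 1147 N/mm.
f_max = √(f_v² + f_b²) = √(248.5² + 1147²) = 1173 N/mm.
r_n/Ω = (1/2.0) × 0.6 × 480 × (0.707 × 10) = 1018 N/mm → NOT adequate.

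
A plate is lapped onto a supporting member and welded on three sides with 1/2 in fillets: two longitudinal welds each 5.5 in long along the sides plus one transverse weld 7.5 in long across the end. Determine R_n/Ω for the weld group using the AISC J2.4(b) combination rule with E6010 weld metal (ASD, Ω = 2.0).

E60XX → F_EXX = 60 ksi.
t_e = 0.707 × 0.5 = 0.3535 in.
R_nwl = 0.6 × 60 × 0.3535 × 11 = 140 kip (longitudinal, 2 welds).
R_nwt = 0.6 × 60 × 0.3535 × 7.5 = 95.44 kip (transverse, base value).
(i) R_nwl + R_nwt = 235.4 kip; (ii) 0.85 R_nwl + 1.5 R_nwt = 262.2 kip.
R_n = max = 262.2 kip [governs: (ii)]; R_n/Ω = 131.1 kip.

R_n/Ω ≈ 131 kip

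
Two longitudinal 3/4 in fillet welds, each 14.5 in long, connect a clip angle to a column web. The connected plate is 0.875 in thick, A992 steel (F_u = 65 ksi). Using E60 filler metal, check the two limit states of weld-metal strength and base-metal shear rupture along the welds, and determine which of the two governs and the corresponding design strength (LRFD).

φR_n ≈ 415 kip (weld metal governs)

E60XX → F_EXX = 60 ksi.
t_e = 0.707 × 0.75 = 0.5302 in; L = 29 in.
Weld metal: φR_n = 0.75 × 0.6 × 60 × 0.5302 × 29 = 415.2 kip.
Base metal (shear rupture): φR_n = 0.75 × 0.6 × 65 × 0.875 × 29 = 742.2 kip.
Governing: weld metal.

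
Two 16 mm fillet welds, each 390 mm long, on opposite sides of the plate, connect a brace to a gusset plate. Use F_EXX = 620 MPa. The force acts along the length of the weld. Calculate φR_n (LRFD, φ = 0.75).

φR_n ≈ 2460 kN

Effective throat t_e = 0.707 × 16 = 11.31 mm.
Total length L = 780 mm; A_we = 11.31 × 780 = 8823 mm².
F_nw = 0.6 F_EXX = 0.6 × 620 = 372 MPa.
φR_n = 0.75 × 372 × 8823 × 10⁻³ = 2462 kN.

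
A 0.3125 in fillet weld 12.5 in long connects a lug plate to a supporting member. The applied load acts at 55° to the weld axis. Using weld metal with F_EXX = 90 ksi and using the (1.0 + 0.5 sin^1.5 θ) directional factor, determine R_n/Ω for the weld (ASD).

t_e = 0.707 × 0.3125 = 0.2209 in; A_we = 0.2209 × 12.5 = 2.762 in².
Directional factor: 1.0 + 0.5 sin^1.5(55°) = 1.371.
F_nw = 0.6 × 90 × 1.371 = 74.02 ksi.
R_n/Ω = (74.02 × 2.762) / 2.0 = 102.2 kip.

R_n/Ω ≈ 102 kip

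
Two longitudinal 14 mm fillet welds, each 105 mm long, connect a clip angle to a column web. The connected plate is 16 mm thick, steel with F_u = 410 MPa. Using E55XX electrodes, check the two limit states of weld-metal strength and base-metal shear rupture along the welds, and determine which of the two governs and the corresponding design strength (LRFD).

φR_n ≈ 514 kN (weld metal governs)

E55XX → F_EXX = 550 MPa.
t_e = 0.707 × 14 = 9.898 mm; L = 210 mm.
Weld metal: φR_n = 0.75 × 0.6 × 550 × 9.898 × 210 × 10⁻³ = 514.4 kN.
Base metal (shear rupture): φR_n = 0.75 × 0.6 × 410 × 16 × 210 × 10⁻³ = 619.9 kN.
Governing: weld metal.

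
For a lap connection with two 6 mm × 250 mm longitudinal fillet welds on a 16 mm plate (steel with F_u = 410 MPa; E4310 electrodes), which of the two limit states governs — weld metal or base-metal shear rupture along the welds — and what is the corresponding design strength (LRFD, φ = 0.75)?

φR_n ≈ 410 kN (weld metal governs)

E43XX → F_EXX = 430 MPa.
t_e = 0.707 × 6 = 4.242 mm; L = 500 mm.
Weld metal: φR_n = 0.75 × 0.6 × 430 × 4.242 × 500 × 10⁻³ = 410.4 kN.
Base metal (shear rupture): φR_n = 0.75 × 0.6 × 410 × 16 × 500 × 10⁻³ = 1476 kN.
Governing: weld metal.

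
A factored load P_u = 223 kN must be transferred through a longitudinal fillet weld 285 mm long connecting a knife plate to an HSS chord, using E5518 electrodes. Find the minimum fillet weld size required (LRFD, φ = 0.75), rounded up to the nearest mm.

w = 5 mm

E55XX → F_EXX = 550 MPa.
Total weld length L = 285 mm.
Required throat t_e = P_u / (φ × 0.6 F_EXX × L) = 223 / (0.75 × 0.6 × 550 × 285 × 10⁻³) = 3.161 mm.
Required leg w = t_e / 0.707 = 4.472 mm → use 5 mm.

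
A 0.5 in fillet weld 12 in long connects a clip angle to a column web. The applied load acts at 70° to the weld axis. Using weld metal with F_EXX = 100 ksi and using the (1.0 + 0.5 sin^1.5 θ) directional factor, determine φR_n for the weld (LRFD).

φR_n ≈ 278 kip

t_e = 0.707 × 0.5 = 0.3535 in; A_we = 0.3535 × 12 = 4.242 in².
Directional factor: 1.0 + 0.5 sin^1.5(70°) = 1.455.
F_nw = 0.6 × 100 × 1.455 = 87.33 ksi.
φR_n = 0.75 × 87.33 × 4.242 = 277.8 kip.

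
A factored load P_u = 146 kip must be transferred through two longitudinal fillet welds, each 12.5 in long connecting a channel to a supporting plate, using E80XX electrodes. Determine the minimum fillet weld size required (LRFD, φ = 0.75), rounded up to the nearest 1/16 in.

w = 1/4 in

E80XX → F_EXX = 80 ksi.
Total weld length L = 25 in.
Required throat t_e = P_u / (φ × 0.6 F_EXX × L) = 146 / (0.75 × 0.6 × 80 × 25) = 0.1622 in.
Required leg w = t_e / 0.707 = 0.2295 in → use 1/4 in.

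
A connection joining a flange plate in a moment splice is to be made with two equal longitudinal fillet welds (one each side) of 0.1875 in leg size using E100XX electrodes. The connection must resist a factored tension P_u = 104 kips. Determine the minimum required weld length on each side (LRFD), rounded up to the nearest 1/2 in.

L = 9 in on each side

E100XX → F_EXX = 100 ksi.
Throat t_e = 0.707 × 0.1875 = 0.1326 in.
φr_n = 0.75 × 0.6 × 100 × 0.1326 = 5.965 kips/in.
L_req = P_u / φr_n = 104 / 5.965 = 17.43 in total.
Per side: 17.43 / 2 = 8.717 in.
Round up → use L = 9 in on each side.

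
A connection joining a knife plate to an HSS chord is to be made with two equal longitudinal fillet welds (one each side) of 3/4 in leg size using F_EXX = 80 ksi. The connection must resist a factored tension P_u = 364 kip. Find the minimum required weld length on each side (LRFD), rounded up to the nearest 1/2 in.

Throat t_e = 0.707 × 0.75 = 0.5302 in.
φr_n = 0.75 × 0.6 × 80 × 0.5302 = 19.09 kip/in.
L_req = P_u / φr_n = 364 / 19.09 = 19.07 in total.
Per side: 19.07 / 2 = 9.534 in.
Round up → use L = 10 in on each side.

L = 10 in on each side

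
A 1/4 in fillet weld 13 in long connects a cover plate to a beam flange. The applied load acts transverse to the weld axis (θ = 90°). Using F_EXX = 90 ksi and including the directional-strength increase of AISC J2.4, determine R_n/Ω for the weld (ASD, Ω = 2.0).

R_n/Ω ≈ 93.1 kips

t_e = 0.707 × 0.25 = 0.1767 in; A_we = 0.1767 × 13 = 2.298 in².
Directional factor: 1.0 + 0.5 sin^1.5(90°) = 1.5.
F_nw = 0.6 × 90 × 1.5 = 81 ksi.
R_n/Ω = (81 × 2.298) / 2.0 = 93.06 kips.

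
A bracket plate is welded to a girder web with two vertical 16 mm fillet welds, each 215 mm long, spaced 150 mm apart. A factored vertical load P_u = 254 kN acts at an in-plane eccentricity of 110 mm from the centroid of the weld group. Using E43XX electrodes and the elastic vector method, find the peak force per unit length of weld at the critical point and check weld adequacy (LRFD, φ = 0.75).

f_max ≈ 1330 N/mm; adequate

E43XX → F_EXX = 430 MPa.
Total weld length L_w = 430 mm. Treat welds as unit-width lines.
Polar moment about centroid: J = 2[d³/12 + d(b/2)²] = 2[215³/12 + 215×75²] = 4075000 mm³.
Direct shear f_v = P/L_w = 254×10³ / 430 = 590.7 N/mm (vertical).
Torsion M = P·e = 254×10³ × 110 = 27940000 N·mm.
Critical point at (x, y) = (75, 107.5) from centroid. f_tx = M·y/J = 737 N/mm; f_ty = M·x/J = 514.2 N/mm.
Resultant f_max = √[f_tx² + (f_v + f_ty)²] = √[737² + (590.7 + 514.2)²] = 1328 N/mm.
Capacity per unit length: φr_n = 0.75 × 0.6 × 430 × (0.707 × 16) = 2189 N/mm.
1328 ≤ 2189 → adequate.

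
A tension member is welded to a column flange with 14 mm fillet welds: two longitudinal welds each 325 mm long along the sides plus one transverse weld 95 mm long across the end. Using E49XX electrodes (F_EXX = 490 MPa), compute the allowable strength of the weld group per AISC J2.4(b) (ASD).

R_n/Ω ≈ 1080 kN

t_e = 0.707 × 14 = 9.898 mm.
R_nwl = 0.6 × 490 × 9.898 × 650 × 10⁻³ = 1892 kN (longitudinal, 2 welds).
R_nwt = 0.6 × 490 × 9.898 × 95 × 10⁻³ = 276.5 kN (transverse, base value).
(i) R_nwl + R_nwt = 2168 kN; (ii) 0.85 R_nwl + 1.5 R_nwt = 2022 kN.
R_n = max = 2168 kN [governs: (i)]; R_n/Ω = 1084 kN.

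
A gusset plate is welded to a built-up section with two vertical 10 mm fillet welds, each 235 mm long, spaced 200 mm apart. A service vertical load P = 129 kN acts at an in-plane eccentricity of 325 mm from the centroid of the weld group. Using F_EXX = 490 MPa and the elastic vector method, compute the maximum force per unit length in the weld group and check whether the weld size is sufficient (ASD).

f_max ≈ 1140 N/mm; NOT adequate

Total weld length L_w = 470 mm. Treat welds as unit-width lines.
Polar moment about centroid: J = 2[d³/12 + d(b/2)²] = 2[235³/12 + 235×100²] = 6863000 mm³.
Direct shear f_v = P/L_w = 129×10³ / 470 = 274.5 N/mm (vertical).
Torsion M = P·e = 129×10³ × 325 = 41925000 N·mm.
Critical point at (x, y) = (100, 117.5) from centroid. f_tx = M·y/J = 717.8 N/mm; f_ty = M·x/J = 610.9 N/mm.
Resultant f_max = √[f_tx² + (f_v + f_ty)²] = √[717.8² + (274.5 + 610.9)²] = 1140 N/mm.
Capacity per unit length: r_n/Ω = (1/2.0) × 0.6 × 490 × (0.707 × 10) = 1039 N/mm.
1140 > 1039 → NOT adequate.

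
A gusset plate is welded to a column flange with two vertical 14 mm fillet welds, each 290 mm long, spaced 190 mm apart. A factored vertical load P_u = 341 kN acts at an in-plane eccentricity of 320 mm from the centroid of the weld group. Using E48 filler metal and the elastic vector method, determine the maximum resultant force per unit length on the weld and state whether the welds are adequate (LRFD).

f_max ≈ 2410 N/mm; NOT adequate

E48XX → F_EXX = 480 MPa.
Total weld length L_w = 580 mm. Treat welds as unit-width lines.
Polar moment about centroid: J = 2[d³/12 + d(b/2)²] = 2[290³/12 + 290×95²] = 9299000 mm³.
Direct shear f_v = P/L_w = 341×10³ / 580 = 587.9 N/mm (vertical).
Torsion M = P·e = 341×10³ × 320 = 109120000 N·mm.
Critical point at (x, y) = (95, 145) from centroid. f_tx = M·y/J = 1701 N/mm; f_ty = M·x/J = 1115 N/mm.
Resultant f_max = √[f_tx² + (f_v + f_ty)²] = √[1701² + (587.9 + 1115)²] = 2407 N/mm.
Capacity per unit length: φr_n = 0.75 × 0.6 × 480 × (0.707 × 14) = 2138 N/mm.
2407 > 2138 → NOT adequate.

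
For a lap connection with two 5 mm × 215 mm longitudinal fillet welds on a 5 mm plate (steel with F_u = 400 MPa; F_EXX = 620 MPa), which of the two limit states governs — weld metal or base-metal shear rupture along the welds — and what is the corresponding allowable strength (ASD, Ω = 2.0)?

R_n/Ω ≈ 258 kN (base-metal shear rupture governs)

t_e = 0.707 × 5 = 3.535 mm; L = 430 mm.
Weld metal: R_n/Ω = (1/2.0) × 0.6 × 620 × 3.535 × 430 × 10⁻³ = 282.7 kN.
Base metal (shear rupture): R_n/Ω = (1/2.0) × 0.6 × 400 × 5 × 430 × 10⁻³ = 258 kN.
Governing: base-metal shear rupture.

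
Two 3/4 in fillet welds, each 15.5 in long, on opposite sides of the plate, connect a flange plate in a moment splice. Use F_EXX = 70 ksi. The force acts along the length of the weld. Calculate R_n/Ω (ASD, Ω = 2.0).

R_n/Ω ≈ 345 kips

Effective throat t_e = 0.707 × 0.75 = 0.5302 in.
Total length L = 31 in; A_we = 0.5302 × 31 = 16.44 in².
F_nw = 0.6 F_EXX = 0.6 × 70 = 42 ksi.
R_n = 42 × 16.44 = 690.4 kips; R_n/Ω = 690.4/2.0 = 345.2 kips.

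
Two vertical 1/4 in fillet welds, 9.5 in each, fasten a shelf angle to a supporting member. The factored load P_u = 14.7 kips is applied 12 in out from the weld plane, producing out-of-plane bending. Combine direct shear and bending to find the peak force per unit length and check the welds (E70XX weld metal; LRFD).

E70XX → F_EXX = 70 ksi.
L_w = 2 × 9.5 = 19 in; section modulus (unit throat) S = 2 × L²/6 = 30.08 in².
Direct shear f_v = P/L_w = 14.7/19 = 0.7737 kip/in.
Moment M = P × e = 14.7 × 12 = 176.4 kip·in; bending f_b = M/S = 5.864 kip/in.
f_max = √(f_v² + f_b²) = √(0.7737² + 5.864²) = 5.915 kip/in.
φr_n = 0.75 × 0.6 × 70 × (0.707 × 0.25) = 5.568 kip/in → NOT adequate.

f_max ≈ 5.91 kip/in; NOT adequate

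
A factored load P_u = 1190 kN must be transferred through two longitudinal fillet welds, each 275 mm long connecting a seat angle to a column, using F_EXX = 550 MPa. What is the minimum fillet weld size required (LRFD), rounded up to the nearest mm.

Total weld length L = 550 mm.
Required throat t_e = P_u / (φ × 0.6 F_EXX × L) = 1190 / (0.75 × 0.6 × 550 × 550 × 10⁻³) = 8.742 mm.
Required leg w = t_e / 0.707 = 12.36 mm → use 13 mm.

w = 13 mm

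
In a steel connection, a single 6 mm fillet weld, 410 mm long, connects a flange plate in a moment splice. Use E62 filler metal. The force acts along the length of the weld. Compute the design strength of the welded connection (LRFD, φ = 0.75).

E62XX → F_EXX = 620 MPa.
Effective throat t_e = 0.707 × 6 = 4.242 mm.
Total length L = 410 mm; A_we = 4.242 × 410 = 1739 mm².
F_nw = 0.6 F_EXX = 0.6 × 620 = 372 MPa.
φR_n = 0.75 × 372 × 1739 × 10⁻³ = 485.2 kN.

φR_n ≈ 485 kN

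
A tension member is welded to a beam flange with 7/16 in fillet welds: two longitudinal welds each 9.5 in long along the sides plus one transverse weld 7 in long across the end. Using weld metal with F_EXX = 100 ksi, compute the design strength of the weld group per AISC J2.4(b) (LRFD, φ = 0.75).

t_e = 0.707 × 0.4375 = 0.3093 in.
R_nwl = 0.6 × 100 × 0.3093 × 19 = 352.6 kip (longitudinal, 2 welds).
R_nwt = 0.6 × 100 × 0.3093 × 7 = 129.9 kip (transverse, base value).
(i) R_nwl + R_nwt = 482.5 kip; (ii) 0.85 R_nwl + 1.5 R_nwt = 494.6 kip.
R_n = max = 494.6 kip [governs: (ii)]; φR_n = 370.9 kip.

φR_n ≈ 371 kip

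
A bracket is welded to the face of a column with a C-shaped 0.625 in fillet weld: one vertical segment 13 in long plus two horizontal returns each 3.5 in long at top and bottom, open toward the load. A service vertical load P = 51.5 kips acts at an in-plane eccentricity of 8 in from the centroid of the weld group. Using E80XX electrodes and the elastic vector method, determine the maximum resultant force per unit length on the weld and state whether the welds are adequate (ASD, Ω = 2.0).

f_max ≈ 7.3 kip/in; adequate

E80XX → F_EXX = 80 ksi.
Total weld length L_w = 20 in. Treat welds as unit-width lines.
Centroid: x̄ = 2×3.5×1.75 / 20 = 0.6125 in from the vertical weld.
Polar moment about centroid: J = I_x + I_y = [13³/12 + 2×3.5×6.5²] + [13×0.6125² + 2(3.5³/12 + 3.5×1.137²)] = 499.9 in³.
Direct shear f_v = P/L_w = 51.5 / 20 = 2.575 kip/in (vertical).
Torsion M = P·e = 51.5 × 8 = 412 kip·in.
Critical point at (x, y) = (2.888, 6.5) from centroid. f_tx = M·y/J = 5.357 kip/in; f_ty = M·x/J = 2.38 kip/in.
Resultant f_max = √[f_tx² + (f_v + f_ty)²] = √[5.357² + (2.575 + 2.38)²] = 7.297 kip/in.
Capacity per unit length: r_n/Ω = (1/2.0) × 0.6 × 80 × (0.707 × 0.625) = 10.6 kip/in.
7.297 ≤ 10.6 → adequate.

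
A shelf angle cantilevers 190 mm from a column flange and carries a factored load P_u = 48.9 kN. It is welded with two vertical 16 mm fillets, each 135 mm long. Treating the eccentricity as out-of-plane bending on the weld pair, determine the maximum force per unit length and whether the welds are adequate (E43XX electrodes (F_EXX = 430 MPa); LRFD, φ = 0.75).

f_max ≈ 1540 N/mm; adequate

L_w = 2 × 135 = 270 mm; section modulus (unit throat) S = 2 × L²/6 = 6075 mm².
Direct shear f_v = P/L_w = 48.9×10³/270 = 181.1 N/mm.
Moment M = P × e = 48.9×10³ × 190 = 9291000 N·mm; bending f_b = M/S = 1529 N/mm.
f_max = √(f_v² + f_b²) = √(181.1² + 1529²) = 1540 N/mm.
φr_n = 0.75 × 0.6 × 430 × (0.707 × 16) = 2189 N/mm → adequate.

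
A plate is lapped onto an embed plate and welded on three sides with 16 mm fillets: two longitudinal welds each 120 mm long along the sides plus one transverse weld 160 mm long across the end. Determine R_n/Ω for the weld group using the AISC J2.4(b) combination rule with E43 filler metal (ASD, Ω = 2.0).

E43XX → F_EXX = 430 MPa.
t_e = 0.707 × 16 = 11.31 mm.
R_nwl = 0.6 × 430 × 11.31 × 240 × 10⁻³ = 700.4 kN (longitudinal, 2 welds).
R_nwt = 0.6 × 430 × 11.31 × 160 × 10⁻³ = 467 kN (transverse, base value).
(i) R_nwl + R_nwt = 1167 kN; (ii) 0.85 R_nwl + 1.5 R_nwt = 1296 kN.
R_n = max = 1296 kN [governs: (ii)]; R_n/Ω = 647.9 kN.

R_n/Ω ≈ 648 kN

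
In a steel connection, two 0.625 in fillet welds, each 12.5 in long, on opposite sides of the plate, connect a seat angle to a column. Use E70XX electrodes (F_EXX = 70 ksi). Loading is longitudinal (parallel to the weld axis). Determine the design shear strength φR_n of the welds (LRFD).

Effective throat t_e = 0.707 × 0.625 = 0.4419 in.
Total length L = 25 in; A_we = 0.4419 × 25 = 11.05 in².
F_nw = 0.6 F_EXX = 0.6 × 70 = 42 ksi.
φR_n = 0.75 × 42 × 11.05 = 348 kip.

φR_n ≈ 348 kip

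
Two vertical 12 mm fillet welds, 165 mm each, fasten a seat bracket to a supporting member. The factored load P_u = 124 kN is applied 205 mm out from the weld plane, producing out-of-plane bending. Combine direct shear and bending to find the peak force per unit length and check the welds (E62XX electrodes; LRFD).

f_max ≈ 2830 N/mm; NOT adequate

E62XX → F_EXX = 620 MPa.
L_w = 2 × 165 = 330 mm; section modulus (unit throat) S = 2 × L²/6 = 9075 mm².
Direct shear f_v = P/L_w = 124×10³/330 = 375.8 N/mm.
Moment M = P × e = 124×10³ × 205 = 25420000 N·mm; bending f_b = M/S = 2801 N/mm.
f_max = √(f_v² + f_b²) = √(375.8² + 2801²) = 2826 N/mm.
φr_n = 0.75 × 0.6 × 620 × (0.707 × 12) = 2367 N/mm → NOT adequate.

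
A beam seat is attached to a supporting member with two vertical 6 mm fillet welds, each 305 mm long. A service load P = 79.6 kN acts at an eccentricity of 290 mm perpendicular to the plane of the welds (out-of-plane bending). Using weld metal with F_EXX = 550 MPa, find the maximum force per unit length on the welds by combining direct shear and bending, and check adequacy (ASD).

L_w = 2 × 305 = 610 mm; section modulus (unit throat) S = 2 × L²/6 = 31010 mm².
Direct shear f_v = P/L_w = 79.6×10³/610 = 130.5 N/mm.
Moment M = P × e = 79.6×10³ × 290 = 23084000 N·mm; bending f_b = M/S = 744.4 N/mm.
f_max = √(f_v² + f_b²) = √(130.5² + 744.4²) = 755.8 N/mm.
r_n/Ω = (1/2.0) × 0.6 × 550 × (0.707 × 6) = 699.9 N/mm → NOT adequate.

f_max ≈ 756 N/mm; NOT adequate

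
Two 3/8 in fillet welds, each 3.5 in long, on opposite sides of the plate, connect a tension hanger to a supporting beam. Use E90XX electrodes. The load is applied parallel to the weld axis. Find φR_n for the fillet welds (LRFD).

E90XX → F_EXX = 90 ksi.
Effective throat t_e = 0.707 × 0.375 = 0.2651 in.
Total length L = 7 in; A_we = 0.2651 × 7 = 1.856 in².
F_nw = 0.6 F_EXX = 0.6 × 90 = 54 ksi.
φR_n = 0.75 × 54 × 1.856 = 75.16 kip.

φR_n ≈ 75.2 kip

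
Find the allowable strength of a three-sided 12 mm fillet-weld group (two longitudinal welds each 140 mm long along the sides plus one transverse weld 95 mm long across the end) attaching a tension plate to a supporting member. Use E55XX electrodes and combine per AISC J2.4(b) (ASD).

R_n/Ω ≈ 533 kN

E55XX → F_EXX = 550 MPa.
t_e = 0.707 × 12 = 8.484 mm.
R_nwl = 0.6 × 550 × 8.484 × 280 × 10⁻³ = 783.9 kN (longitudinal, 2 welds).
R_nwt = 0.6 × 550 × 8.484 × 95 × 10⁻³ = 266 kN (transverse, base value).
(i) R_nwl + R_nwt = 1050 kN; (ii) 0.85 R_nwl + 1.5 R_nwt = 1065 kN.
R_n = max = 1065 kN [governs: (ii)]; R_n/Ω = 532.6 kN.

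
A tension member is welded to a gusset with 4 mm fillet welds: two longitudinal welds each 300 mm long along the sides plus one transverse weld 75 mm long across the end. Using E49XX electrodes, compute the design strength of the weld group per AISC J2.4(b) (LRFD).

φR_n ≈ 421 kN

E49XX → F_EXX = 490 MPa.
t_e = 0.707 × 4 = 2.828 mm.
R_nwl = 0.6 × 490 × 2.828 × 600 × 10⁻³ = 498.9 kN (longitudinal, 2 welds).
R_nwt = 0.6 × 490 × 2.828 × 75 × 10⁻³ = 62.36 kN (transverse, base value).
(i) R_nwl + R_nwt = 561.2 kN; (ii) 0.85 R_nwl + 1.5 R_nwt = 517.6 kN.
R_n = max = 561.2 kN [governs: (i)]; φR_n = 420.9 kN.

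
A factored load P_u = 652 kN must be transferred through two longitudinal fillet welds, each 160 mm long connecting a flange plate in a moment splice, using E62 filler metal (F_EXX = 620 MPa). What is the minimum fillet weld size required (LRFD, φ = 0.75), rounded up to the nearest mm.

w = 11 mm

Total weld length L = 320 mm.
Required throat t_e = P_u / (φ × 0.6 F_EXX × L) = 652 / (0.75 × 0.6 × 620 × 320 × 10⁻³) = 7.303 mm.
Required leg w = t_e / 0.707 = 10.33 mm → use 11 mm.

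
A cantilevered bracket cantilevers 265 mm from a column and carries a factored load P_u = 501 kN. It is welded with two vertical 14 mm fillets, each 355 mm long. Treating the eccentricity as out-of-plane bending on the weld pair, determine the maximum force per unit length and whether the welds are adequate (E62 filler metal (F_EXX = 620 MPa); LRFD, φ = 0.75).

f_max ≈ 3240 N/mm; NOT adequate

L_w = 2 × 355 = 710 mm; section modulus (unit throat) S = 2 × L²/6 = 42010 mm².
Direct shear f_v = P/L_w = 501×10³/710 = 705.6 N/mm.
Moment M = P × e = 501×10³ × 265 = 132760000 N·mm; bending f_b = M/S = 3160 N/mm.
f_max = √(f_v² + f_b²) = √(705.6² + 3160²) = 3238 N/mm.
φr_n = 0.75 × 0.6 × 620 × (0.707 × 14) = 2762 N/mm → NOT adequate.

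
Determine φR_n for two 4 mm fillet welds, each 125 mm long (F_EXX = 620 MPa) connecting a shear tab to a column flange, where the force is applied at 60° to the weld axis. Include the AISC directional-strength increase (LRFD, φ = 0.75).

φR_n ≈ 277 kN

t_e = 0.707 × 4 = 2.828 mm; A_we = 2.828 × 250 = 707 mm².
Directional factor: 1.0 + 0.5 sin^1.5(60°) = 1.403.
F_nw = 0.6 × 620 × 1.403 = 521.9 MPa.
φR_n = 0.75 × 521.9 × 707 × 10⁻³ = 276.7 kN.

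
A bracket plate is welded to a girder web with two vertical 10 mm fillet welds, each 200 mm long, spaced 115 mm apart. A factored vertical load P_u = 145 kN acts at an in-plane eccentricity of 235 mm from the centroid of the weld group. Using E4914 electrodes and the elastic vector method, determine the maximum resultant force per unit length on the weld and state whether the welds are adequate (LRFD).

f_max ≈ 1690 N/mm; NOT adequate

E49XX → F_EXX = 490 MPa.
Total weld length L_w = 400 mm. Treat welds as unit-width lines.
Polar moment about centroid: J = 2[d³/12 + d(b/2)²] = 2[200³/12 + 200×57.5²] = 2656000 mm³.
Direct shear f_v = P/L_w = 145×10³ / 400 = 362.5 N/mm (vertical).
Torsion M = P·e = 145×10³ × 235 = 34075000 N·mm.
Critical point at (x, y) = (57.5, 100) from centroid. f_tx = M·y/J = 1283 N/mm; f_ty = M·x/J = 737.7 N/mm.
Resultant f_max = √[f_tx² + (f_v + f_ty)²] = √[1283² + (362.5 + 737.7)²] = 1690 N/mm.
Capacity per unit length: φr_n = 0.75 × 0.6 × 490 × (0.707 × 10) = 1559 N/mm.
1690 > 1559 → NOT adequate.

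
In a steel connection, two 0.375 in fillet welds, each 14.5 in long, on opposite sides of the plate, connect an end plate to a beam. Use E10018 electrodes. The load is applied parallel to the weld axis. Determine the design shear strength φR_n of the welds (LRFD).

φR_n ≈ 346 kip

E100XX → F_EXX = 100 ksi.
Effective throat t_e = 0.707 × 0.375 = 0.2651 in.
Total length L = 29 in; A_we = 0.2651 × 29 = 7.689 in².
F_nw = 0.6 F_EXX = 0.6 × 100 = 60 ksi.
φR_n = 0.75 × 60 × 7.689 = 346 kip.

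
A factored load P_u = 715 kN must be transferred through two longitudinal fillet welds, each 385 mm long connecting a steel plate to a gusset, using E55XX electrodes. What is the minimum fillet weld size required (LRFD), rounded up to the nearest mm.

E55XX → F_EXX = 550 MPa.
Total weld length L = 770 mm.
Required throat t_e = P_u / (φ × 0.6 F_EXX × L) = 715 / (0.75 × 0.6 × 550 × 770 × 10⁻³) = 3.752 mm.
Required leg w = t_e / 0.707 = 5.307 mm → use 6 mm.

w = 6 mm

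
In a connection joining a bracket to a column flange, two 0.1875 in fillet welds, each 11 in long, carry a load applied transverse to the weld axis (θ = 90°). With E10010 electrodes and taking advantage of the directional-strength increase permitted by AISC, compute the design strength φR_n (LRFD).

E100XX → F_EXX = 100 ksi.
t_e = 0.707 × 0.1875 = 0.1326 in; A_we = 0.1326 × 22 = 2.916 in².
Directional factor: 1.0 + 0.5 sin^1.5(90°) = 1.5.
F_nw = 0.6 × 100 × 1.5 = 90 ksi.
φR_n = 0.75 × 90 × 2.916 = 196.9 kip.

φR_n ≈ 197 kip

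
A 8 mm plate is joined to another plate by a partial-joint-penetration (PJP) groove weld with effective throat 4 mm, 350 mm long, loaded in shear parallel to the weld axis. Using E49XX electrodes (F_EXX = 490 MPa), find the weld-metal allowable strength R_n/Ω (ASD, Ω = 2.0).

R_n/Ω ≈ 206 kN

Effective throat (given) t_e = 4 mm.
A_we = 4 × 350 = 1400 mm².
F_nw = 0.6 F_EXX = 294 MPa.
R_n/Ω = (294 × 1400) / 2.0 × 10⁻³ = 205.8 kN.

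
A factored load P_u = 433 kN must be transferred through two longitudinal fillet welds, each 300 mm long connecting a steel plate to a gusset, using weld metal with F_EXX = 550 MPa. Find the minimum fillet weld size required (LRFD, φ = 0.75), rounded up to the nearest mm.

w = 5 mm

Total weld length L = 600 mm.
Required throat t_e = P_u / (φ × 0.6 F_EXX × L) = 433 / (0.75 × 0.6 × 550 × 600 × 10⁻³) = 2.916 mm.
Required leg w = t_e / 0.707 = 4.124 mm → use 5 mm.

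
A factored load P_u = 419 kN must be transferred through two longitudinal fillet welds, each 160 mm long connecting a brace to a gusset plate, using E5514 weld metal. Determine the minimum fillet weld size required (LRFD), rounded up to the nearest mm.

w = 8 mm

E55XX → F_EXX = 550 MPa.
Total weld length L = 320 mm.
Required throat t_e = P_u / (φ × 0.6 F_EXX × L) = 419 / (0.75 × 0.6 × 550 × 320 × 10⁻³) = 5.29 mm.
Required leg w = t_e / 0.707 = 7.483 mm → use 8 mm.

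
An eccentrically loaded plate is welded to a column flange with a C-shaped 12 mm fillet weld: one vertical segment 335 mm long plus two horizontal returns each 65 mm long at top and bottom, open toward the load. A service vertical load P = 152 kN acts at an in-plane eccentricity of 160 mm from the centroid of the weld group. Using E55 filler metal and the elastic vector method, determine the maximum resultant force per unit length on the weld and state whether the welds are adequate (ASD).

f_max ≈ 787 N/mm; adequate

E55XX → F_EXX = 550 MPa.
Total weld length L_w = 465 mm. Treat welds as unit-width lines.
Centroid: x̄ = 2×65×32.5 / 465 = 9.086 mm from the vertical weld.
Polar moment about centroid: J = I_x + I_y = [335³/12 + 2×65×167.5²] + [335×9.086² + 2(65³/12 + 65×23.41²)] = 6925000 mm³.
Direct shear f_v = P/L_w = 152×10³ / 465 = 326.9 N/mm (vertical).
Torsion M = P·e = 152×10³ × 160 = 24320000 N·mm.
Critical point at (x, y) = (55.91, 167.5) from centroid. f_tx = M·y/J = 588.2 N/mm; f_ty = M·x/J = 196.4 N/mm.
Resultant f_max = √[f_tx² + (f_v + f_ty)²] = √[588.2² + (326.9 + 196.4)²] = 787.3 N/mm.
Capacity per unit length: r_n/Ω = (1/2.0) × 0.6 × 550 × (0.707 × 12) = 1400 N/mm.
787.3 ≤ 1400 → adequate.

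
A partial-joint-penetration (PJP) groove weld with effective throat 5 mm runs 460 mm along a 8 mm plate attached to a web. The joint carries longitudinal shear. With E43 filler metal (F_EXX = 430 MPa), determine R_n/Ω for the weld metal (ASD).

Effective throat (given) t_e = 5 mm.
A_we = 5 × 460 = 2300 mm².
F_nw = 0.6 F_EXX = 258 MPa.
R_n/Ω = (258 × 2300) / 2.0 × 10⁻³ = 296.7 kN.

R_n/Ω ≈ 297 kN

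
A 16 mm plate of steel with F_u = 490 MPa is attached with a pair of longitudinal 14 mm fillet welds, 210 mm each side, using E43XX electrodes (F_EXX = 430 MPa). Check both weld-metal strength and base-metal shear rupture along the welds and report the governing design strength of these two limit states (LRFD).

φR_n ≈ 804 kN (weld metal governs)

t_e = 0.707 × 14 = 9.898 mm; L = 420 mm.
Weld metal: φR_n = 0.75 × 0.6 × 430 × 9.898 × 420 × 10⁻³ = 804.4 kN.
Base metal (shear rupture): φR_n = 0.75 × 0.6 × 490 × 16 × 420 × 10⁻³ = 1482 kN.
Governing: weld metal.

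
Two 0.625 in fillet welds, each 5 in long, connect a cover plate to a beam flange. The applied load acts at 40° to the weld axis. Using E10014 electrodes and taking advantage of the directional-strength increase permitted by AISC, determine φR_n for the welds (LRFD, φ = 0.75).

E100XX → F_EXX = 100 ksi.
t_e = 0.707 × 0.625 = 0.4419 in; A_we = 0.4419 × 10 = 4.419 in².
Directional factor: 1.0 + 0.5 sin^1.5(40°) = 1.258.
F_nw = 0.6 × 100 × 1.258 = 75.46 ksi.
φR_n = 0.75 × 75.46 × 4.419 = 250.1 kip.

φR_n ≈ 250 kip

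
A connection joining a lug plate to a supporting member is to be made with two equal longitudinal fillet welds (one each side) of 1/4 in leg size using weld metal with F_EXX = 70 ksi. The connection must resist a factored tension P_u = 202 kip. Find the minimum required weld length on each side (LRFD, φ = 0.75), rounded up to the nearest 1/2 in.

L = 18.5 in on each side

Throat t_e = 0.707 × 0.25 = 0.1767 in.
φr_n = 0.75 × 0.6 × 70 × 0.1767 = 5.568 kip/in.
L_req = P_u / φr_n = 202 / 5.568 = 36.28 in total.
Per side: 36.28 / 2 = 18.14 in.
Round up → use L = 18.5 in on each side.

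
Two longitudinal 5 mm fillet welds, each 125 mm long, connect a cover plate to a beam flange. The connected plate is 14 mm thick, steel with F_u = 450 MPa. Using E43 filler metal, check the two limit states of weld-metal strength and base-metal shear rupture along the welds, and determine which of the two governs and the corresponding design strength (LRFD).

E43XX → F_EXX = 430 MPa.
t_e = 0.707 × 5 = 3.535 mm; L = 250 mm.
Weld metal: φR_n = 0.75 × 0.6 × 430 × 3.535 × 250 × 10⁻³ = 171 kN.
Base metal (shear rupture): φR_n = 0.75 × 0.6 × 450 × 14 × 250 × 10⁻³ = 708.8 kN.
Governing: weld metal.

φR_n ≈ 171 kN (weld metal governs)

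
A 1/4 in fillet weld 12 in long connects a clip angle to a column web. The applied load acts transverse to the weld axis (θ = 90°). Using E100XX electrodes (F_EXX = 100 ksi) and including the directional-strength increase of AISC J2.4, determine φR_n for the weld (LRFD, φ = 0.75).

t_e = 0.707 × 0.25 = 0.1767 in; A_we = 0.1767 × 12 = 2.121 in².
Directional factor: 1.0 + 0.5 sin^1.5(90°) = 1.5.
F_nw = 0.6 × 100 × 1.5 = 90 ksi.
φR_n = 0.75 × 90 × 2.121 = 143.2 kips.

φR_n ≈ 143 kips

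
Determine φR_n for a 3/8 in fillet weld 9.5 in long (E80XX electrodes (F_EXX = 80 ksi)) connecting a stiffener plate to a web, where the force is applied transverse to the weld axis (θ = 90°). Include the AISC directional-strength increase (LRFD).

t_e = 0.707 × 0.375 = 0.2651 in; A_we = 0.2651 × 9.5 = 2.519 in².
Directional factor: 1.0 + 0.5 sin^1.5(90°) = 1.5.
F_nw = 0.6 × 80 × 1.5 = 72 ksi.
φR_n = 0.75 × 72 × 2.519 = 136 kip.

φR_n ≈ 136 kip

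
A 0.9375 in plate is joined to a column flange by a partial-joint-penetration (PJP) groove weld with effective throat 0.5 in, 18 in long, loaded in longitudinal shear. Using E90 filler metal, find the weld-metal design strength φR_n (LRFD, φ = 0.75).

φR_n ≈ 364 kip

E90XX → F_EXX = 90 ksi.
Effective throat (given) t_e = 0.5 in.
A_we = 0.5 × 18 = 9 in².
F_nw = 0.6 F_EXX = 54 ksi.
φR_n = 0.75 × 54 × 9 = 364.5 kip.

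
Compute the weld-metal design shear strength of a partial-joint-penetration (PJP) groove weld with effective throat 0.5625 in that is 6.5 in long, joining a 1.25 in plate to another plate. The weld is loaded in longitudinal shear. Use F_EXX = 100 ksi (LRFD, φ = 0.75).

Effective throat (given) t_e = 0.5625 in.
A_we = 0.5625 × 6.5 = 3.656 in².
F_nw = 0.6 F_EXX = 60 ksi.
φR_n = 0.75 × 60 × 3.656 = 164.5 kip.

φR_n ≈ 165 kip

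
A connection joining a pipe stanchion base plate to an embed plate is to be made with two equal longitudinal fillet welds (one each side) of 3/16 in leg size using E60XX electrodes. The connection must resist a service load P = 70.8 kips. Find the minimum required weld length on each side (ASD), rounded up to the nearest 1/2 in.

E60XX → F_EXX = 60 ksi.
Throat t_e = 0.707 × 0.1875 = 0.1326 in.
r_n/Ω = (0.6 × 60 × 0.1326) / 2.0 = 2.386 kip/in.
L_req = P / (r_n/Ω) = 70.8 / 2.386 = 29.67 in total.
Per side: 29.67 / 2 = 14.84 in.
Round up → use L = 15 in on each side.

L = 15 in on each side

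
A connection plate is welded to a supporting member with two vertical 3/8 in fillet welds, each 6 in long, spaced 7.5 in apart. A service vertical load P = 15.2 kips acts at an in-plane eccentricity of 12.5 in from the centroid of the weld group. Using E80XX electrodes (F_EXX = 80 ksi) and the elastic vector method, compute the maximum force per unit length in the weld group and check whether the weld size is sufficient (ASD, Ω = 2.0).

f_max ≈ 5.5 kip/in; adequate

Total weld length L_w = 12 in. Treat welds as unit-width lines.
Polar moment about centroid: J = 2[d³/12 + d(b/2)²] = 2[6³/12 + 6×3.75²] = 204.8 in³.
Direct shear f_v = P/L_w = 15.2 / 12 = 1.267 kip/in (vertical).
Torsion M = P·e = 15.2 × 12.5 = 190 kip·in.
Critical point at (x, y) = (3.75, 3) from centroid. f_tx = M·y/J = 2.784 kip/in; f_ty = M·x/J = 3.48 kip/in.
Resultant f_max = √[f_tx² + (f_v + f_ty)²] = √[2.784² + (1.267 + 3.48)²] = 5.503 kip/in.
Capacity per unit length: r_n/Ω = (1/2.0) × 0.6 × 80 × (0.707 × 0.375) = 6.363 kip/in.
5.503 ≤ 6.363 → adequate.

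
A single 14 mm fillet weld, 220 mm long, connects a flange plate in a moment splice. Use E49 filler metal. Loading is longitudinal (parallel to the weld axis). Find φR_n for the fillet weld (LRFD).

E49XX → F_EXX = 490 MPa.
Effective throat t_e = 0.707 × 14 = 9.898 mm.
Total length L = 220 mm; A_we = 9.898 × 220 = 2178 mm².
F_nw = 0.6 F_EXX = 0.6 × 490 = 294 MPa.
φR_n = 0.75 × 294 × 2178 × 10⁻³ = 480.2 kN.

φR_n ≈ 480 kN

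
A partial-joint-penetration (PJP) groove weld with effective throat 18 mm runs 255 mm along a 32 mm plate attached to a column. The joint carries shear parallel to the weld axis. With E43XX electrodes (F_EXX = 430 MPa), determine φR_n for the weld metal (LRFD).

Effective throat (given) t_e = 18 mm.
A_we = 18 × 255 = 4590 mm².
F_nw = 0.6 F_EXX = 258 MPa.
φR_n = 0.75 × 258 × 4590 × 10⁻³ = 888.2 kN.

φR_n ≈ 888 kN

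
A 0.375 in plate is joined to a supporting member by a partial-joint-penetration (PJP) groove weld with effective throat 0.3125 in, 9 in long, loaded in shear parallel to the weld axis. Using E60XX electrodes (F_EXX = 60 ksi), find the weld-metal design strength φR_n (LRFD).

Effective throat (given) t_e = 0.3125 in.
A_we = 0.3125 × 9 = 2.812 in².
F_nw = 0.6 F_EXX = 36 ksi.
φR_n = 0.75 × 36 × 2.812 = 75.94 kip.

φR_n ≈ 75.9 kip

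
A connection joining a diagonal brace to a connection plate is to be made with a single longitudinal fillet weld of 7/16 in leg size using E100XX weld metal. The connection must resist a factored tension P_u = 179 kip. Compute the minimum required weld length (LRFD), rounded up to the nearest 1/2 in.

L = 13 in

E100XX → F_EXX = 100 ksi.
Throat t_e = 0.707 × 0.4375 = 0.3093 in.
φr_n = 0.75 × 0.6 × 100 × 0.3093 = 13.92 kip/in.
L_req = P_u / φr_n = 179 / 13.92 = 12.86 in total.
Round up → use L = 13 in.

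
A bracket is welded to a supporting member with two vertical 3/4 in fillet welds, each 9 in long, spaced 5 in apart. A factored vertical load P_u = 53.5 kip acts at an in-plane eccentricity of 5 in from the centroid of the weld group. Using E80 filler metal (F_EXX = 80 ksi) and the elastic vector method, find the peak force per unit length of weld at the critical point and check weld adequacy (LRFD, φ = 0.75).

f_max ≈ 7.78 kip/in; adequate

Total weld length L_w = 18 in. Treat welds as unit-width lines.
Polar moment about centroid: J = 2[d³/12 + d(b/2)²] = 2[9³/12 + 9×2.5²] = 234 in³.
Direct shear f_v = P/L_w = 53.5 / 18 = 2.972 kip/in (vertical).
Torsion M = P·e = 53.5 × 5 = 267.5 kip·in.
Critical point at (x, y) = (2.5, 4.5) from centroid. f_tx = M·y/J = 5.144 kip/in; f_ty = M·x/J = 2.858 kip/in.
Resultant f_max = √[f_tx² + (f_v + f_ty)²] = √[5.144² + (2.972 + 2.858)²] = 7.775 kip/in.
Capacity per unit length: φr_n = 0.75 × 0.6 × 80 × (0.707 × 0.75) = 19.09 kip/in.
7.775 ≤ 19.09 → adequate.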